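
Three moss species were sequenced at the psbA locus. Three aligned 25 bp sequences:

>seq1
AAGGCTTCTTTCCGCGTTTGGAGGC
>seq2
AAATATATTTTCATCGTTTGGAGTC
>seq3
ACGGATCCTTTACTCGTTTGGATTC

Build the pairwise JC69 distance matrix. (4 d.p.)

d(seq1,seq2) = 0.4172, d(seq1,seq3) = 0.3505, d(seq2,seq3) = 0.4172

seq1–seq2: 8/25 sites differ → p = 0.32, d = −0.75 ln(1 − 0.426667) = 0.417216 ≈ 0.4172.
seq1–seq3: 7/25 sites differ → p = 0.28, d = −0.75 ln(1 − 0.373333) = 0.350505 ≈ 0.3505.
seq2–seq3: 8/25 sites differ → p = 0.32, d = −0.75 ln(1 − 0.426667) = 0.417216 ≈ 0.4172.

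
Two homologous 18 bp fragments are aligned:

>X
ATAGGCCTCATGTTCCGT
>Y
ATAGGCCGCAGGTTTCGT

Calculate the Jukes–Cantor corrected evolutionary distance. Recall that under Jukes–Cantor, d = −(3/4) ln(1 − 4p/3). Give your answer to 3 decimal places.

0.188

The sequences differ at 3 of 18 sites (8, 11, 15), so p = 3/18 ≈ 0.166667.
d = −(3/4) ln(1 − 4p/3) = −0.75 ln(1 − 0.222223) = −0.75 ln(0.777777)
  = −0.75 × (-0.251315) = 0.188486 substitutions/site.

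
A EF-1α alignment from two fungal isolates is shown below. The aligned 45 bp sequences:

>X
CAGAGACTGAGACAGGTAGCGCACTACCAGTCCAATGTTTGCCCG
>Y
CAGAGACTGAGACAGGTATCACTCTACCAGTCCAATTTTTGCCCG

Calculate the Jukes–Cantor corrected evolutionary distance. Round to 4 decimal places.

The sequences differ at 4 of 45 sites (19, 21, 23, 37), so p = 4/45 ≈ 0.088889.
d = −(3/4) ln(1 − 4p/3) = −0.75 ln(1 − 0.118519) = −0.75 ln(0.881481)
  = −0.75 × (-0.126152) = 0.094614 substitutions/site.

0.0946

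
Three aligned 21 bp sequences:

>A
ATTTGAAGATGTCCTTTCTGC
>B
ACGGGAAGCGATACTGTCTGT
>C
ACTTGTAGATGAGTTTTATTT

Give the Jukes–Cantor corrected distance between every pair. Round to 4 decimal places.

d(A,B) = 0.6355, d(A,C) = 0.5319, d(B,C) = 1.0763

A–B: 9/21 sites differ → p ≈ 0.428571, d = −0.75 ln(1 − 0.571428) = 0.635472 ≈ 0.6355.
A–C: 8/21 sites differ → p ≈ 0.380952, d = −0.75 ln(1 − 0.507936) = 0.531860 ≈ 0.5319.
B–C: 12/21 sites differ → p ≈ 0.571429, d = −0.75 ln(1 − 0.761905) = 1.076314 ≈ 1.0763.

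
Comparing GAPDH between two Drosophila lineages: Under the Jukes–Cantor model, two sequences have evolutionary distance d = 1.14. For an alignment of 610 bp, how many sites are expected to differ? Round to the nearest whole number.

357

Invert JC69: p = (3/4)(1 − e^(−4d/3)) = 0.75 × (1 − e^(-1.52)) = 0.75 × (1 − 0.218712) = 0.585966.
Expected differing sites = pL ≈ 0.585966 × 610 = 357.43926 ≈ 357.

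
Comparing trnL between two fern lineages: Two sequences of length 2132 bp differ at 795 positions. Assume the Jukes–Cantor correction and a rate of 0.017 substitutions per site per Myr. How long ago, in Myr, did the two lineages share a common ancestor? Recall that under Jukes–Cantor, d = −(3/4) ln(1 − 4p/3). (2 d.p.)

15.17

p = 795/2132 ≈ 0.372889.
d = −(3/4) ln(1 − 4p/3) = −0.75 ln(1 − 0.497185) = −0.75 ln(0.502815)
  = −0.75 × (-0.687533) = 0.515650 substitutions/site.
Under a molecular clock d = 2μt, so t = d/(2μ) = 0.515650 / (2 × 0.017) = 15.17 Myr.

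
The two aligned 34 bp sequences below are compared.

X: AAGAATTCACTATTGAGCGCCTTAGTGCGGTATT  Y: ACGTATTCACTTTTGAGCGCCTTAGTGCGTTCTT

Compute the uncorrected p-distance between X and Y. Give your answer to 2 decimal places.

The sequences differ at 5 of 34 positions (sites 2, 4, 12, 30, 32).
p = 5/34 = 0.147058… ≈ 0.15 (to 2 d.p.).

0.15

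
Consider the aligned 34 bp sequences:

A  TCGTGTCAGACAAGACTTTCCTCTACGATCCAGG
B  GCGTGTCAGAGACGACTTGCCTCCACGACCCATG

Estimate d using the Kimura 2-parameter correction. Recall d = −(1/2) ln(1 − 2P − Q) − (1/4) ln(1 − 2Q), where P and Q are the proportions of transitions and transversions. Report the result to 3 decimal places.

0.241

Of 34 sites, 2 differences are transitions and 5 are transversions, so P = 2/34 ≈ 0.058824 and Q = 5/34 ≈ 0.147059.
Under the Kimura two-parameter model, d = −½ ln(1 − 2P − Q) − ¼ ln(1 − 2Q).
1 − 2P − Q = 0.735293, giving −½ ln(0.735293) = 0.153743.
1 − 2Q = 0.705882, giving −¼ ln(0.705882) = 0.087077.
d = 0.153743 + 0.087077 = 0.240820.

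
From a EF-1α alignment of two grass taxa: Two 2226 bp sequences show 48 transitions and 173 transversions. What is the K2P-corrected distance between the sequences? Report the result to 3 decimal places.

0.107

P = 48/2226 ≈ 0.021563 and Q = 173/2226 ≈ 0.077718.
Under the Kimura two-parameter model, d = −½ ln(1 − 2P − Q) − ¼ ln(1 − 2Q).
1 − 2P − Q = 0.879156, giving −½ ln(0.879156) = 0.064396.
1 − 2Q = 0.844564, giving −¼ ln(0.844564) = 0.042234.
d = 0.064396 + 0.042234 = 0.106630.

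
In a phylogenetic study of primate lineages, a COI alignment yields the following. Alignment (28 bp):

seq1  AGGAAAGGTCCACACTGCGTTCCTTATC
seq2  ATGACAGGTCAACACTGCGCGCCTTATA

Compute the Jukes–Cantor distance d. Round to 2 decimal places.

The sequences differ at 6 of 28 sites (2, 5, 11, 20, 21, 28), so p = 6/28 ≈ 0.214286.
d = −(3/4) ln(1 − 4p/3) = −0.75 ln(1 − 0.285715) = −0.75 ln(0.714285)
  = −0.75 × (-0.336473) = 0.252355 substitutions/site.

0.25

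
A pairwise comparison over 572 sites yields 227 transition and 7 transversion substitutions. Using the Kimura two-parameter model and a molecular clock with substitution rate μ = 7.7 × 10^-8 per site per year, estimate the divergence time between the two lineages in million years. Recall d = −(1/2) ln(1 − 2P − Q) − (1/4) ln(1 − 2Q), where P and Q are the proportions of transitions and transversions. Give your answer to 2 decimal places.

P = 227/572 ≈ 0.396853 and Q = 7/572 ≈ 0.012238.
Under the Kimura two-parameter model, d = −½ ln(1 − 2P − Q) − ¼ ln(1 − 2Q).
1 − 2P − Q = 0.194056, giving −½ ln(0.194056) = 0.819804.
1 − 2Q = 0.975524, giving −¼ ln(0.975524) = 0.006195.
d = 0.819804 + 0.006195 = 0.825999.
Under a molecular clock d = 2μt, so t = d/(2μ) = 0.825999 / (2 × 7.7 × 10^-8) = 5.36 million years.

5.36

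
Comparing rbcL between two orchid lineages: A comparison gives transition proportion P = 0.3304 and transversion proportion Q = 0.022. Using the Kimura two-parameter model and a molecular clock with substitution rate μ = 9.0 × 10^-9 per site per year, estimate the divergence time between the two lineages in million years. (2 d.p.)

Under the Kimura two-parameter model, d = −½ ln(1 − 2P − Q) − ¼ ln(1 − 2Q).
1 − 2P − Q = 0.3172, giving −½ ln(0.3172) = 0.574111.
1 − 2Q = 0.956, giving −¼ ln(0.956) = 0.011249.
d = 0.574111 + 0.011249 = 0.585360.
Under a molecular clock d = 2μt, so t = d/(2μ) = 0.585360 / (2 × 9.0 × 10^-9) = 32.52 million years.

32.52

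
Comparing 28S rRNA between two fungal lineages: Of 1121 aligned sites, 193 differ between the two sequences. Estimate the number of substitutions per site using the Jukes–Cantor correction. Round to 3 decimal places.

p = 193/1121 ≈ 0.172168.
d = −(3/4) ln(1 − 4p/3) = −0.75 ln(1 − 0.229557) = −0.75 ln(0.770443)
  = −0.75 × (-0.260790) = 0.195593 substitutions/site.

0.196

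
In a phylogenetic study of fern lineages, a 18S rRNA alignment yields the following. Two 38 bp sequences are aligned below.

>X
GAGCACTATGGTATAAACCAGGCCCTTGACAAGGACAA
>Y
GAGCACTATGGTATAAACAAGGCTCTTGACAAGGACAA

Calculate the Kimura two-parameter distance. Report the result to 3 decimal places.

0.055

Of 38 sites, 1 differences are transitions and 1 are transversions, so P = 1/38 ≈ 0.026316 and Q = 1/38 ≈ 0.026316.
Under the Kimura two-parameter model, d = −½ ln(1 − 2P − Q) − ¼ ln(1 − 2Q).
1 − 2P − Q = 0.921052, giving −½ ln(0.921052) = 0.041119.
1 − 2Q = 0.947368, giving −¼ ln(0.947368) = 0.013517.
d = 0.041119 + 0.013517 = 0.054636.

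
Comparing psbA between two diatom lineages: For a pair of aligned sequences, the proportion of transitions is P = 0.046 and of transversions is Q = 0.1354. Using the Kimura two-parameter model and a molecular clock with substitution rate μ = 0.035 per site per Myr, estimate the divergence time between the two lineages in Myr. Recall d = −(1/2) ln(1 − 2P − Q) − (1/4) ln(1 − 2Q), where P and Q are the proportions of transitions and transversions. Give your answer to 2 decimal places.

Under the Kimura two-parameter model, d = −½ ln(1 − 2P − Q) − ¼ ln(1 − 2Q).
1 − 2P − Q = 0.7726, giving −½ ln(0.7726) = 0.128997.
1 − 2Q = 0.7292, giving −¼ ln(0.7292) = 0.078952.
d = 0.128997 + 0.078952 = 0.207949.
Under a molecular clock d = 2μt, so t = d/(2μ) = 0.207949 / (2 × 0.035) = 2.97 Myr.

2.97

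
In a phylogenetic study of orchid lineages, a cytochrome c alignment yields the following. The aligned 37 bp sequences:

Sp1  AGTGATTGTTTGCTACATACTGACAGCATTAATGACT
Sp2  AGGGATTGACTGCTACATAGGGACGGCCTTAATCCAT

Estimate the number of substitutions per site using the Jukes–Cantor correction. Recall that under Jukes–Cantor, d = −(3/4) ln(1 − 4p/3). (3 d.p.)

0.335

The sequences differ at 10 of 37 sites (3, 9, 10, 20, 21, 25, 28, 34, 35, 36), so p = 10/37 ≈ 0.27027.
d = −(3/4) ln(1 − 4p/3) = −0.75 ln(1 − 0.36036) = −0.75 ln(0.63964)
  = −0.75 × (-0.446850) = 0.335138 substitutions/site.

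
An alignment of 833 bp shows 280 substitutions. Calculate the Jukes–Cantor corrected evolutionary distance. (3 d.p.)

0.446

p = 280/833 ≈ 0.336134.
d = −(3/4) ln(1 − 4p/3) = −0.75 ln(1 − 0.448179) = −0.75 ln(0.551821)
  = −0.75 × (-0.594532) = 0.445899 substitutions/site.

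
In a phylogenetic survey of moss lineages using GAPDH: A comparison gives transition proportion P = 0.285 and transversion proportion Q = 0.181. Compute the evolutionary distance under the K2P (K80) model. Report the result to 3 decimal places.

0.808

Under the Kimura two-parameter model, d = −½ ln(1 − 2P − Q) − ¼ ln(1 − 2Q).
1 − 2P − Q = 0.249, giving −½ ln(0.249) = 0.695151.
1 − 2Q = 0.638, giving −¼ ln(0.638) = 0.112354.
d = 0.695151 + 0.112354 = 0.807505.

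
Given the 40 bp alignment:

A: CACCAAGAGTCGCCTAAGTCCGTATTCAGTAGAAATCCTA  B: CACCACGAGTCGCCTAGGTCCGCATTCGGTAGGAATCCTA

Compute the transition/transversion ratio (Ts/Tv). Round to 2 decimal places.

4.00

Transitions are A↔G and C↔T; transversions are all other mismatches.
Transitions: 4. Transversions: 1.
R = 4/1 = 4.00.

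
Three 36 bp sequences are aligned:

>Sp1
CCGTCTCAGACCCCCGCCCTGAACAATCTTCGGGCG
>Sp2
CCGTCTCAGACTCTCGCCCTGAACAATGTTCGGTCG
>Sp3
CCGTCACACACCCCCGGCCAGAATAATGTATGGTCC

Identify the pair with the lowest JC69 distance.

Sp1 and Sp2

Sp1–Sp2: 4/36 differ, p = 0.111, d = 0.120.
Sp1–Sp3: 10/36 differ, p = 0.278, d = 0.347.
Sp2–Sp3: 10/36 differ, p = 0.278, d = 0.347.
The smallest distance is between Sp1 and Sp2.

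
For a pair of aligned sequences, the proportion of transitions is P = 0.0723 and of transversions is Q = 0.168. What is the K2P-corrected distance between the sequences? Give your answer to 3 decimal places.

Under the Kimura two-parameter model, d = −½ ln(1 − 2P − Q) − ¼ ln(1 − 2Q).
1 − 2P − Q = 0.6874, giving −½ ln(0.6874) = 0.187419.
1 − 2Q = 0.664, giving −¼ ln(0.664) = 0.102368.
d = 0.187419 + 0.102368 = 0.289787.

0.290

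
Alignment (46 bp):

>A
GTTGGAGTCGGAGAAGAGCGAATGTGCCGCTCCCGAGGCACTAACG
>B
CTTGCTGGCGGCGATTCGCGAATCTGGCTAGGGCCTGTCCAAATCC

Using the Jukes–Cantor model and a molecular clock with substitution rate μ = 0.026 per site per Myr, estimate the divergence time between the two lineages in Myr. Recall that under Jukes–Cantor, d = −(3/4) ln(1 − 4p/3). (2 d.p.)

15.85

The sequences differ at 23 of 46 sites, so p = 23/46 = 0.5.
d = −(3/4) ln(1 − 4p/3) = −0.75 ln(1 − 0.666667) = −0.75 ln(0.333333)
  = −0.75 × (-1.098613) = 0.823960 substitutions/site.
Under a molecular clock d = 2μt, so t = d/(2μ) = 0.823960 / (2 × 0.026) = 15.85 Myr.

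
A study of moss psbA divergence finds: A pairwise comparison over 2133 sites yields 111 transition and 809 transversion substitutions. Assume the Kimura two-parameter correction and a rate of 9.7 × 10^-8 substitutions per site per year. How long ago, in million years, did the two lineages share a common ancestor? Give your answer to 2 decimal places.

3.53

P = 111/2133 ≈ 0.052039 and Q = 809/2133 ≈ 0.379278.
Under the Kimura two-parameter model, d = −½ ln(1 − 2P − Q) − ¼ ln(1 − 2Q).
1 − 2P − Q = 0.516644, giving −½ ln(0.516644) = 0.330201.
1 − 2Q = 0.241444, giving −¼ ln(0.241444) = 0.355279.
d = 0.330201 + 0.355279 = 0.685480.
Under a molecular clock d = 2μt, so t = d/(2μ) = 0.685480 / (2 × 9.7 × 10^-8) = 3.53 million years.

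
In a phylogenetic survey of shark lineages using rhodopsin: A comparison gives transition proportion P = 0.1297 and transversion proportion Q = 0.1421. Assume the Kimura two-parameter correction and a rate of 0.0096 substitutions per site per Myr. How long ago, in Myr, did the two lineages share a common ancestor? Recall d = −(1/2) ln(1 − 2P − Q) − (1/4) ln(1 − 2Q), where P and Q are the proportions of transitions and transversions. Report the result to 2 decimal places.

17.72

Under the Kimura two-parameter model, d = −½ ln(1 − 2P − Q) − ¼ ln(1 − 2Q).
1 − 2P − Q = 0.5985, giving −½ ln(0.5985) = 0.256664.
1 − 2Q = 0.7158, giving −¼ ln(0.7158) = 0.083589.
d = 0.256664 + 0.083589 = 0.340253.
Under a molecular clock d = 2μt, so t = d/(2μ) = 0.340253 / (2 × 0.0096) = 17.72 Myr.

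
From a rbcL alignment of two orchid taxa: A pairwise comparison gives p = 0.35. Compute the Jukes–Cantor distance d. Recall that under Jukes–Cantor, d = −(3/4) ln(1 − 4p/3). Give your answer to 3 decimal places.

0.471

d = −(3/4) ln(1 − 4p/3) = −0.75 ln(1 − 0.466667) = −0.75 ln(0.533333)
  = −0.75 × (-0.628609) = 0.471457 substitutions/site.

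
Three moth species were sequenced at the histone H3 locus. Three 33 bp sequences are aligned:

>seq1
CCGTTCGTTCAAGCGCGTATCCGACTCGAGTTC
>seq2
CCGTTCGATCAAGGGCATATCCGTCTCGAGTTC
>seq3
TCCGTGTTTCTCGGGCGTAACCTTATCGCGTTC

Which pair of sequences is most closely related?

seq1 and seq2

seq1–seq2: 4/33 differ, p = 0.121, d = 0.132.
seq1–seq3: 13/33 differ, p = 0.394, d = 0.559.
seq2–seq3: 13/33 differ, p = 0.394, d = 0.559.
The smallest distance is between seq1 and seq2.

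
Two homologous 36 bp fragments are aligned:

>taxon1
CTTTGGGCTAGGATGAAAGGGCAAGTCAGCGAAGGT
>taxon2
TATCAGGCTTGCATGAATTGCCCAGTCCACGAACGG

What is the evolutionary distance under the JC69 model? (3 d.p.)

The sequences differ at 14 of 36 sites, so p = 14/36 ≈ 0.388889.
d = −(3/4) ln(1 − 4p/3) = −0.75 ln(1 − 0.518519) = −0.75 ln(0.481481)
  = −0.75 × (-0.730889) = 0.548167 substitutions/site.

0.548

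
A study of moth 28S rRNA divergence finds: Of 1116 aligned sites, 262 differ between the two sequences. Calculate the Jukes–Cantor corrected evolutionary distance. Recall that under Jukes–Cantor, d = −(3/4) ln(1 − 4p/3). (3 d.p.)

0.282

p = 262/1116 ≈ 0.234767.
d = −(3/4) ln(1 − 4p/3) = −0.75 ln(1 − 0.313023) = −0.75 ln(0.686977)
  = −0.75 × (-0.375454) = 0.281591 substitutions/site.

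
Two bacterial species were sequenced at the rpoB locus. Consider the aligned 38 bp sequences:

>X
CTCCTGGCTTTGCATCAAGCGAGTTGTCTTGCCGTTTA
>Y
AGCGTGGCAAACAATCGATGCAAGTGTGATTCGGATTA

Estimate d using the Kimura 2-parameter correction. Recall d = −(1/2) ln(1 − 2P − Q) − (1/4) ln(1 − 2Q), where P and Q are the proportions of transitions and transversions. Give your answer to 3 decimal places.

0.965

Of 38 sites, 2 differences are transitions and 17 are transversions, so P = 2/38 ≈ 0.052632 and Q = 17/38 ≈ 0.447368.
Under the Kimura two-parameter model, d = −½ ln(1 − 2P − Q) − ¼ ln(1 − 2Q).
1 − 2P − Q = 0.447368, giving −½ ln(0.447368) = 0.402187.
1 − 2Q = 0.105264, giving −¼ ln(0.105264) = 0.562821.
d = 0.402187 + 0.562821 = 0.965008.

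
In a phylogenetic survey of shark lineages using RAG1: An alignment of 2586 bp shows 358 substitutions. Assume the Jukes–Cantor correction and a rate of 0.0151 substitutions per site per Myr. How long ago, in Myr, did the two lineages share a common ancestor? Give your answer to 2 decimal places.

p = 358/2586 ≈ 0.138438.
d = −(3/4) ln(1 − 4p/3) = −0.75 ln(1 − 0.184584) = −0.75 ln(0.815416)
  = −0.75 × (-0.204057) = 0.153043 substitutions/site.
Under a molecular clock d = 2μt, so t = d/(2μ) = 0.153043 / (2 × 0.0151) = 5.07 Myr.

5.07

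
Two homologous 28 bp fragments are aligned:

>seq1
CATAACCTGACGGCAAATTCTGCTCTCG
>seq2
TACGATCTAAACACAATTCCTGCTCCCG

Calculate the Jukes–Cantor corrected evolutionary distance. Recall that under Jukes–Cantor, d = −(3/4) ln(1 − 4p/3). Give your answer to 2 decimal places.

0.56

The sequences differ at 11 of 28 sites, so p = 11/28 ≈ 0.392857.
d = −(3/4) ln(1 − 4p/3) = −0.75 ln(1 − 0.523809) = −0.75 ln(0.476191)
  = −0.75 × (-0.741936) = 0.556452 substitutions/site.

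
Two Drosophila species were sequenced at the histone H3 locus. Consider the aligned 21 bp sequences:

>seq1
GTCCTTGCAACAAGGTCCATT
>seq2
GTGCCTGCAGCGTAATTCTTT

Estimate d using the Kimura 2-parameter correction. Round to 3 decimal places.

Of 21 sites, 6 differences are transitions and 3 are transversions, so P = 6/21 ≈ 0.285714 and Q = 3/21 ≈ 0.142857.
Under the Kimura two-parameter model, d = −½ ln(1 − 2P − Q) − ¼ ln(1 − 2Q).
1 − 2P − Q = 0.285715, giving −½ ln(0.285715) = 0.626380.
1 − 2Q = 0.714286, giving −¼ ln(0.714286) = 0.084118.
d = 0.626380 + 0.084118 = 0.710498.

0.710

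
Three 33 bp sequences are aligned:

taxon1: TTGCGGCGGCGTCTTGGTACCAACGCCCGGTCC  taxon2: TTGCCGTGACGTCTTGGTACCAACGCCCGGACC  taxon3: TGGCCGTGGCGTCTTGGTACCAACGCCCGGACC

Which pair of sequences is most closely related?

taxon1–taxon2: 4/33 differ, p = 0.121, d = 0.132.
taxon1–taxon3: 4/33 differ, p = 0.121, d = 0.132.
taxon2–taxon3: 2/33 differ, p = 0.061, d = 0.063.
The smallest distance is between taxon2 and taxon3.

taxon2 and taxon3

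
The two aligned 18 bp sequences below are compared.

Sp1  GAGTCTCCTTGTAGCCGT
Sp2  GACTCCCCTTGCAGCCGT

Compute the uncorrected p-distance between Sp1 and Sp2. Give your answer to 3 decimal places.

The sequences differ at 3 of 18 positions (sites 3, 6, 12).
p = 3/18 = 0.166666… ≈ 0.167 (to 3 d.p.).

0.167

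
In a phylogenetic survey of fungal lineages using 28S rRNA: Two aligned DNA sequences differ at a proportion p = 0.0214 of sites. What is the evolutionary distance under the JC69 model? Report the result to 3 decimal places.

0.022

d = −(3/4) ln(1 − 4p/3) = −0.75 ln(1 − 0.028533) = −0.75 ln(0.971467)
  = −0.75 × (-0.028948) = 0.021711 substitutions/site.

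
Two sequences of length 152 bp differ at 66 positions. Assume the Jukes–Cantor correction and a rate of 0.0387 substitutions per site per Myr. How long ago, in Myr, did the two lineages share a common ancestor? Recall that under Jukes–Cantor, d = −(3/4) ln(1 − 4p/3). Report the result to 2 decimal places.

8.38

p = 66/152 ≈ 0.434211.
d = −(3/4) ln(1 − 4p/3) = −0.75 ln(1 − 0.578948) = −0.75 ln(0.421052)
  = −0.75 × (-0.864999) = 0.648749 substitutions/site.
Under a molecular clock d = 2μt, so t = d/(2μ) = 0.648749 / (2 × 0.0387) = 8.38 Myr.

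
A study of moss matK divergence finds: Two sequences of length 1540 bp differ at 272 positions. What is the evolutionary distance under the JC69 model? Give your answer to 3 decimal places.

0.201

p = 272/1540 ≈ 0.176623.
d = −(3/4) ln(1 − 4p/3) = −0.75 ln(1 − 0.235497) = −0.75 ln(0.764503)
  = −0.75 × (-0.268529) = 0.201397 substitutions/site.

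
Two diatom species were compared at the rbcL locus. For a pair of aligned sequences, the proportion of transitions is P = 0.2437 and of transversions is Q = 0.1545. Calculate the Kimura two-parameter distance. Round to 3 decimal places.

Under the Kimura two-parameter model, d = −½ ln(1 − 2P − Q) − ¼ ln(1 − 2Q).
1 − 2P − Q = 0.3581, giving −½ ln(0.3581) = 0.513472.
1 − 2Q = 0.691, giving −¼ ln(0.691) = 0.092404.
d = 0.513472 + 0.092404 = 0.605876.

0.606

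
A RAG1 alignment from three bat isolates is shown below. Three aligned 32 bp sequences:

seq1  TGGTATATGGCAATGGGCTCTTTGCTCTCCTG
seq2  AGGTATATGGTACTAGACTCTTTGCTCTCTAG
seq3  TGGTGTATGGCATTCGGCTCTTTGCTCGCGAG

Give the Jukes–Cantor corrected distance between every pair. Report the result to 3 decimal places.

seq1–seq2: 7/32 sites differ → p = 0.21875, d = −0.75 ln(1 − 0.291667) = 0.258631 ≈ 0.259.
seq1–seq3: 6/32 sites differ → p = 0.1875, d = −0.75 ln(1 − 0.25) = 0.215762 ≈ 0.216.
seq2–seq3: 8/32 sites differ → p = 0.25, d = −0.75 ln(1 − 0.333333) = 0.304098 ≈ 0.304.

d(seq1,seq2) = 0.259, d(seq1,seq3) = 0.216, d(seq2,seq3) = 0.304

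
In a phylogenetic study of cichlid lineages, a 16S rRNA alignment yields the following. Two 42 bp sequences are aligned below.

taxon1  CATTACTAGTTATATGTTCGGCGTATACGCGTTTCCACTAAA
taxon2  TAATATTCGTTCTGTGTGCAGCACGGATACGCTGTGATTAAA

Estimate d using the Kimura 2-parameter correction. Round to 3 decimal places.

Of 42 sites, 12 differences are transitions and 7 are transversions, so P = 12/42 ≈ 0.285714 and Q = 7/42 ≈ 0.166667.
Under the Kimura two-parameter model, d = −½ ln(1 − 2P − Q) − ¼ ln(1 − 2Q).
1 − 2P − Q = 0.261905, giving −½ ln(0.261905) = 0.669887.
1 − 2Q = 0.666666, giving −¼ ln(0.666666) = 0.101367.
d = 0.669887 + 0.101367 = 0.771254.

0.771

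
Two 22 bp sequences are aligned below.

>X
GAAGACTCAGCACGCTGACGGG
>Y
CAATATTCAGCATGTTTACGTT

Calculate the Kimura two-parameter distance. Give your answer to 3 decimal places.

Of 22 sites, 3 differences are transitions and 5 are transversions, so P = 3/22 ≈ 0.136364 and Q = 5/22 ≈ 0.227273.
Under the Kimura two-parameter model, d = −½ ln(1 − 2P − Q) − ¼ ln(1 − 2Q).
1 − 2P − Q = 0.499999, giving −½ ln(0.499999) = 0.346575.
1 − 2Q = 0.545454, giving −¼ ln(0.545454) = 0.151534.
d = 0.346575 + 0.151534 = 0.498109.

0.498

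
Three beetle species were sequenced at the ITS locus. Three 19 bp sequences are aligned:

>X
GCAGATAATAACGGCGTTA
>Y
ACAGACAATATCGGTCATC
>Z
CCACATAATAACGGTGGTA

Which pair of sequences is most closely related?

X–Y: 7/19 differ, p = 0.368, d = 0.507.
X–Z: 4/19 differ, p = 0.211, d = 0.247.
Y–Z: 7/19 differ, p = 0.368, d = 0.507.
The smallest distance is between X and Z.

X and Z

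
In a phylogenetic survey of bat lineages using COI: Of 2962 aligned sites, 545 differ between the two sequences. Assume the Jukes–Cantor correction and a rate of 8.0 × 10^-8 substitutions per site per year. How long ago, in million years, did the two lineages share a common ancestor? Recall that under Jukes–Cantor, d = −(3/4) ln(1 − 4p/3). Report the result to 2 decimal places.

p = 545/2962 ≈ 0.183997.
d = −(3/4) ln(1 − 4p/3) = −0.75 ln(1 − 0.245329) = −0.75 ln(0.754671)
  = −0.75 × (-0.281473) = 0.211105 substitutions/site.
Under a molecular clock d = 2μt, so t = d/(2μ) = 0.211105 / (2 × 8.0 × 10^-8) = 1.32 million years.

1.32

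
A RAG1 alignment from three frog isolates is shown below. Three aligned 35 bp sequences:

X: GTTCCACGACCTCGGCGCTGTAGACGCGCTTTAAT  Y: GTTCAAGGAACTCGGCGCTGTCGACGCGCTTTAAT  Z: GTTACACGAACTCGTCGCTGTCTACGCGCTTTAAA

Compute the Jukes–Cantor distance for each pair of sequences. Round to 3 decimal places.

d(X,Y) = 0.124, d(X,Z) = 0.195, d(Y,Z) = 0.195

X–Y: 4/35 sites differ → p ≈ 0.114286, d = −0.75 ln(1 − 0.152381) = 0.123993 ≈ 0.124.
X–Z: 6/35 sites differ → p ≈ 0.171429, d = −0.75 ln(1 − 0.228572) = 0.194634 ≈ 0.195.
Y–Z: 6/35 sites differ → p ≈ 0.171429, d = −0.75 ln(1 − 0.228572) = 0.194634 ≈ 0.195.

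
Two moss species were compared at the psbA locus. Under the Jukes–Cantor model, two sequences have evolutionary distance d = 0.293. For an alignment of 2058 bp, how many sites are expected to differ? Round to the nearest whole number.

499

Invert JC69: p = (3/4)(1 − e^(−4d/3)) = 0.75 × (1 − e^(-0.390667)) = 0.75 × (1 − 0.676605) = 0.242546.
Expected differing sites = pL ≈ 0.242546 × 2058 = 499.159668 ≈ 499.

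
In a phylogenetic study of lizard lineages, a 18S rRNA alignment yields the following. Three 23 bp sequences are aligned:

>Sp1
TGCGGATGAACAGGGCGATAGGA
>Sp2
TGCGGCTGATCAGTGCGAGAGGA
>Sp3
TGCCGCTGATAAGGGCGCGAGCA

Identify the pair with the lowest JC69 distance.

Sp1–Sp2: 4/23 differ, p = 0.174, d = 0.198.
Sp1–Sp3: 7/23 differ, p = 0.304, d = 0.390.
Sp2–Sp3: 5/23 differ, p = 0.217, d = 0.257.
The smallest distance is between Sp1 and Sp2.

Sp1 and Sp2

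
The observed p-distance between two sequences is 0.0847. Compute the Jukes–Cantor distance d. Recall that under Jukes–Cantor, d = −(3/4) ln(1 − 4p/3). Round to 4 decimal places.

d = −(3/4) ln(1 − 4p/3) = −0.75 ln(1 − 0.112933) = −0.75 ln(0.887067)
  = −0.75 × (-0.119835) = 0.089876 substitutions/site.

0.0899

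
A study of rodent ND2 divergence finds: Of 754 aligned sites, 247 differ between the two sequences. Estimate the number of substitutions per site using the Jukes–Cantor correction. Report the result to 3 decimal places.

p = 247/754 ≈ 0.327586.
d = −(3/4) ln(1 − 4p/3) = −0.75 ln(1 − 0.436781) = −0.75 ln(0.563219)
  = −0.75 × (-0.574087) = 0.430565 substitutions/site.

0.431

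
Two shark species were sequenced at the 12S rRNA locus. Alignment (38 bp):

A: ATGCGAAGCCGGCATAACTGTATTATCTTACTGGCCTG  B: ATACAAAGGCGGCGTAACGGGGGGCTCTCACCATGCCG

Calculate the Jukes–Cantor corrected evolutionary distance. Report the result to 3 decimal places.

The sequences differ at 16 of 38 sites, so p = 16/38 ≈ 0.421053.
d = −(3/4) ln(1 − 4p/3) = −0.75 ln(1 − 0.561404) = −0.75 ln(0.438596)
  = −0.75 × (-0.824177) = 0.618133 substitutions/site.

0.618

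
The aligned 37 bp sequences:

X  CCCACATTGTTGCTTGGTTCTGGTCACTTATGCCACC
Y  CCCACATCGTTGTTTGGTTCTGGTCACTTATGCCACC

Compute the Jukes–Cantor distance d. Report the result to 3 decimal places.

The sequences differ at 2 of 37 sites (8, 13), so p = 2/37 ≈ 0.054054.
d = −(3/4) ln(1 − 4p/3) = −0.75 ln(1 − 0.072072) = −0.75 ln(0.927928)
  = −0.75 × (-0.074801) = 0.056101 substitutions/site.

0.056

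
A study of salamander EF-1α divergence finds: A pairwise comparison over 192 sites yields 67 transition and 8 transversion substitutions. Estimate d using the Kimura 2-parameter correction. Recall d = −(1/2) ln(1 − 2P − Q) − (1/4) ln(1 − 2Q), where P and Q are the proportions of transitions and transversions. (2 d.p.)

0.69

P = 67/192 ≈ 0.348958 and Q = 8/192 ≈ 0.041667.
Under the Kimura two-parameter model, d = −½ ln(1 − 2P − Q) − ¼ ln(1 − 2Q).
1 − 2P − Q = 0.260417, giving −½ ln(0.260417) = 0.672736.
1 − 2Q = 0.916666, giving −¼ ln(0.916666) = 0.021753.
d = 0.672736 + 0.021753 = 0.694489.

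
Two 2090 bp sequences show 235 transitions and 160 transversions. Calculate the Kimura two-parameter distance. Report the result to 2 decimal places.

P = 235/2090 ≈ 0.11244 and Q = 160/2090 ≈ 0.076555.
Under the Kimura two-parameter model, d = −½ ln(1 − 2P − Q) − ¼ ln(1 − 2Q).
1 − 2P − Q = 0.698565, giving −½ ln(0.698565) = 0.179364.
1 − 2Q = 0.84689, giving −¼ ln(0.84689) = 0.041546.
d = 0.179364 + 0.041546 = 0.220910.

0.22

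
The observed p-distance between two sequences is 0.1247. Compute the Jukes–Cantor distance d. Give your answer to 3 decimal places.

d = −(3/4) ln(1 − 4p/3) = −0.75 ln(1 − 0.166267) = −0.75 ln(0.833733)
  = −0.75 × (-0.181842) = 0.136382 substitutions/site.

0.136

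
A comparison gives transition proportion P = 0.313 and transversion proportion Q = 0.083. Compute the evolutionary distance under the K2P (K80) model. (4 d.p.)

Under the Kimura two-parameter model, d = −½ ln(1 − 2P − Q) − ¼ ln(1 − 2Q).
1 − 2P − Q = 0.291, giving −½ ln(0.291) = 0.617216.
1 − 2Q = 0.834, giving −¼ ln(0.834) = 0.045380.
d = 0.617216 + 0.045380 = 0.662596.

0.6626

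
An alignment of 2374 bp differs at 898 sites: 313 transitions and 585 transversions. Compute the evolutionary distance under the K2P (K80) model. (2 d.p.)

P = 313/2374 ≈ 0.131845 and Q = 585/2374 ≈ 0.24642.
Under the Kimura two-parameter model, d = −½ ln(1 − 2P − Q) − ¼ ln(1 − 2Q).
1 − 2P − Q = 0.48989, giving −½ ln(0.48989) = 0.356787.
1 − 2Q = 0.50716, giving −¼ ln(0.50716) = 0.169732.
d = 0.356787 + 0.169732 = 0.526519.

0.53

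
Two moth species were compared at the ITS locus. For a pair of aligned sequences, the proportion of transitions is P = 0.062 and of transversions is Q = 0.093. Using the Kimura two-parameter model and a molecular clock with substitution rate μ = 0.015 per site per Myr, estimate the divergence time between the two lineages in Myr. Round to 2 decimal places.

Under the Kimura two-parameter model, d = −½ ln(1 − 2P − Q) − ¼ ln(1 − 2Q).
1 − 2P − Q = 0.783, giving −½ ln(0.783) = 0.122311.
1 − 2Q = 0.814, giving −¼ ln(0.814) = 0.051449.
d = 0.122311 + 0.051449 = 0.173760.
Under a molecular clock d = 2μt, so t = d/(2μ) = 0.173760 / (2 × 0.015) = 5.79 Myr.

5.79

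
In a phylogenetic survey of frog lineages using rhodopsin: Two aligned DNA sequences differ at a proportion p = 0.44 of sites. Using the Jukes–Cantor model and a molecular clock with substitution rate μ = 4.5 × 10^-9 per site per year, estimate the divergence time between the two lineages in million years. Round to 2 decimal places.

d = −(3/4) ln(1 − 4p/3) = −0.75 ln(1 − 0.586667) = −0.75 ln(0.413333)
  = −0.75 × (-0.883502) = 0.662627 substitutions/site.
Under a molecular clock d = 2μt, so t = d/(2μ) = 0.662627 / (2 × 4.5 × 10^-9) = 73.63 million years.

73.63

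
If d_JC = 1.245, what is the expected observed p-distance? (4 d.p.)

0.6074

p = (3/4)(1 − e^(−4d/3)) = 0.75 × (1 − e^(-1.66)) = 0.75 × (1 − 0.190139) = 0.607396.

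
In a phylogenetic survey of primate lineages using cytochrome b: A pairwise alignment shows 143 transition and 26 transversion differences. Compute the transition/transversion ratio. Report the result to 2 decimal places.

R = 143/26 = 5.50.

5.50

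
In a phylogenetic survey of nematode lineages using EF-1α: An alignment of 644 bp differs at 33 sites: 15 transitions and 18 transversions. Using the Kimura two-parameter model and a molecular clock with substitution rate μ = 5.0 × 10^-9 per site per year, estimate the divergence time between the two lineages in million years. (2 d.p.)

5.31

P = 15/644 ≈ 0.023292 and Q = 18/644 ≈ 0.02795.
Under the Kimura two-parameter model, d = −½ ln(1 − 2P − Q) − ¼ ln(1 − 2Q).
1 − 2P − Q = 0.925466, giving −½ ln(0.925466) = 0.038729.
1 − 2Q = 0.9441, giving −¼ ln(0.9441) = 0.014381.
d = 0.038729 + 0.014381 = 0.053110.
Under a molecular clock d = 2μt, so t = d/(2μ) = 0.053110 / (2 × 5.0 × 10^-9) = 5.31 million years.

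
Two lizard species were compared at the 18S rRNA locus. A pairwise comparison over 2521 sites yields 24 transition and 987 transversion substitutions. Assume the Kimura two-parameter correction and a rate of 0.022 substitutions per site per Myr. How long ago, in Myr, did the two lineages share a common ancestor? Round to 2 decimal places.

P = 24/2521 ≈ 0.00952 and Q = 987/2521 ≈ 0.391511.
Under the Kimura two-parameter model, d = −½ ln(1 − 2P − Q) − ¼ ln(1 − 2Q).
1 − 2P − Q = 0.589449, giving −½ ln(0.589449) = 0.264284.
1 − 2Q = 0.216978, giving −¼ ln(0.216978) = 0.381990.
d = 0.264284 + 0.381990 = 0.646274.
Under a molecular clock d = 2μt, so t = d/(2μ) = 0.646274 / (2 × 0.022) = 14.69 Myr.

14.69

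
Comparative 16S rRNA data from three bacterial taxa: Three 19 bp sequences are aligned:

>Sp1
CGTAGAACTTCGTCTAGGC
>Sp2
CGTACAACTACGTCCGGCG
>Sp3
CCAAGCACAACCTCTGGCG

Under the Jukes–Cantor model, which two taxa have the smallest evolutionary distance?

Sp1 and Sp2

Sp1–Sp2: 6/19 differ, p = 0.316, d = 0.410.
Sp1–Sp3: 9/19 differ, p = 0.474, d = 0.749.
Sp2–Sp3: 7/19 differ, p = 0.368, d = 0.507.
The smallest distance is between Sp1 and Sp2.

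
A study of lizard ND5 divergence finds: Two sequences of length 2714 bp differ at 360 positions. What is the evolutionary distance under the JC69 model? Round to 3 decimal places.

p = 360/2714 ≈ 0.132646.
d = −(3/4) ln(1 − 4p/3) = −0.75 ln(1 − 0.176861) = −0.75 ln(0.823139)
  = −0.75 × (-0.194630) = 0.145973 substitutions/site.

0.146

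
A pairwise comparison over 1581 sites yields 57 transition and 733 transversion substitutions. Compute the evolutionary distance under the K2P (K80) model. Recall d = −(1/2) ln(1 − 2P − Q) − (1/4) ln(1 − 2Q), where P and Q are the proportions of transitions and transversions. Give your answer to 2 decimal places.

P = 57/1581 ≈ 0.036053 and Q = 733/1581 ≈ 0.463631.
Under the Kimura two-parameter model, d = −½ ln(1 − 2P − Q) − ¼ ln(1 − 2Q).
1 − 2P − Q = 0.464263, giving −½ ln(0.464263) = 0.383652.
1 − 2Q = 0.072738, giving −¼ ln(0.072738) = 0.655223.
d = 0.383652 + 0.655223 = 1.038875.

1.04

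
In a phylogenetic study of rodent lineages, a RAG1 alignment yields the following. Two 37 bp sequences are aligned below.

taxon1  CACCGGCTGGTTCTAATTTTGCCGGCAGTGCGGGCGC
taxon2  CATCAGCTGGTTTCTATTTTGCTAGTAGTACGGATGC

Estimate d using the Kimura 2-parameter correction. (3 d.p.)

Of 37 sites, 10 differences are transitions and 1 are transversions, so P = 10/37 ≈ 0.27027 and Q = 1/37 ≈ 0.027027.
Under the Kimura two-parameter model, d = −½ ln(1 − 2P − Q) − ¼ ln(1 − 2Q).
1 − 2P − Q = 0.432433, giving −½ ln(0.432433) = 0.419164.
1 − 2Q = 0.945946, giving −¼ ln(0.945946) = 0.013892.
d = 0.419164 + 0.013892 = 0.433056.

0.433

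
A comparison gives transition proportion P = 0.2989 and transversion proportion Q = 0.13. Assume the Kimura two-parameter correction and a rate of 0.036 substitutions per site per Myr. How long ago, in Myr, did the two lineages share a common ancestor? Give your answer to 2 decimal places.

10.08

Under the Kimura two-parameter model, d = −½ ln(1 − 2P − Q) − ¼ ln(1 − 2Q).
1 − 2P − Q = 0.2722, giving −½ ln(0.2722) = 0.650609.
1 − 2Q = 0.74, giving −¼ ln(0.74) = 0.075276.
d = 0.650609 + 0.075276 = 0.725885.
Under a molecular clock d = 2μt, so t = d/(2μ) = 0.725885 / (2 × 0.036) = 10.08 Myr.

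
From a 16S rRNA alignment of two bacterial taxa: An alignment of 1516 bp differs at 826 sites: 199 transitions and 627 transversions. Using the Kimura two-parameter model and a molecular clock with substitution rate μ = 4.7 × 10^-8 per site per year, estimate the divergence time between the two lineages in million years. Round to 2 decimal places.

P = 199/1516 ≈ 0.131266 and Q = 627/1516 ≈ 0.413588.
Under the Kimura two-parameter model, d = −½ ln(1 − 2P − Q) − ¼ ln(1 − 2Q).
1 − 2P − Q = 0.32388, giving −½ ln(0.32388) = 0.563691.
1 − 2Q = 0.172824, giving −¼ ln(0.172824) = 0.438870.
d = 0.563691 + 0.438870 = 1.002561.
Under a molecular clock d = 2μt, so t = d/(2μ) = 1.002561 / (2 × 4.7 × 10^-8) = 10.67 million years.

10.67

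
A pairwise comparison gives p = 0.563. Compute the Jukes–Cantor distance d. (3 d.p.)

1.042

d = −(3/4) ln(1 − 4p/3) = −0.75 ln(1 − 0.750667) = −0.75 ln(0.249333)
  = −0.75 × (-1.388966) = 1.041725 substitutions/site.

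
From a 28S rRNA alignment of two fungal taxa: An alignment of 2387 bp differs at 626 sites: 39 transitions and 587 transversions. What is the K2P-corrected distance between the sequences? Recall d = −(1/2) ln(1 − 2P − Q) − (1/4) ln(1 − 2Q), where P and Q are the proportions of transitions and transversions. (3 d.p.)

P = 39/2387 ≈ 0.016339 and Q = 587/2387 ≈ 0.245915.
Under the Kimura two-parameter model, d = −½ ln(1 − 2P − Q) − ¼ ln(1 − 2Q).
1 − 2P − Q = 0.721407, giving −½ ln(0.721407) = 0.163276.
1 − 2Q = 0.50817, giving −¼ ln(0.50817) = 0.169235.
d = 0.163276 + 0.169235 = 0.332511.

0.333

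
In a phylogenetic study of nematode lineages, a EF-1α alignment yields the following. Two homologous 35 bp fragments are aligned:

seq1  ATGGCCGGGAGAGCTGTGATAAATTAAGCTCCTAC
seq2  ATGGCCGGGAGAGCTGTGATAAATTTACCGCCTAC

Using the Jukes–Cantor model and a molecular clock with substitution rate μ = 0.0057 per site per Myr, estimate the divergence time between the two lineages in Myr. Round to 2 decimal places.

7.98

The sequences differ at 3 of 35 sites (26, 28, 30), so p = 3/35 ≈ 0.085714.
d = −(3/4) ln(1 − 4p/3) = −0.75 ln(1 − 0.114285) = −0.75 ln(0.885715)
  = −0.75 × (-0.121360) = 0.091020 substitutions/site.
Under a molecular clock d = 2μt, so t = d/(2μ) = 0.091020 / (2 × 0.0057) = 7.98 Myr.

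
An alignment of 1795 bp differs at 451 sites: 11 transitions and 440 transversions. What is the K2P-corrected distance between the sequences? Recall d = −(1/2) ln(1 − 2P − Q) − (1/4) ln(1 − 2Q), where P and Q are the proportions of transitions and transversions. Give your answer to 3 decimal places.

P = 11/1795 ≈ 0.006128 and Q = 440/1795 ≈ 0.245125.
Under the Kimura two-parameter model, d = −½ ln(1 − 2P − Q) − ¼ ln(1 − 2Q).
1 − 2P − Q = 0.742619, giving −½ ln(0.742619) = 0.148786.
1 − 2Q = 0.50975, giving −¼ ln(0.50975) = 0.168459.
d = 0.148786 + 0.168459 = 0.317245.

0.317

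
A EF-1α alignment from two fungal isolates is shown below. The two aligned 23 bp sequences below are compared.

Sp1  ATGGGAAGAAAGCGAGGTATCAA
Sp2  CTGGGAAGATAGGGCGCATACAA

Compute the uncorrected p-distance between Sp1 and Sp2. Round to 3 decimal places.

The sequences differ at 8 of 23 positions (sites 1, 10, 13, 15, 17, 18, 19, 20).
p = 8/23 = 0.347826… ≈ 0.348 (to 3 d.p.).

0.348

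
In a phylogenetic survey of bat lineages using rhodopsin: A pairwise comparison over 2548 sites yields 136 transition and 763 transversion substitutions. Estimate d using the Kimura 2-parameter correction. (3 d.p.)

0.489

P = 136/2548 ≈ 0.053375 and Q = 763/2548 ≈ 0.299451.
Under the Kimura two-parameter model, d = −½ ln(1 − 2P − Q) − ¼ ln(1 − 2Q).
1 − 2P − Q = 0.593799, giving −½ ln(0.593799) = 0.260607.
1 − 2Q = 0.401098, giving −¼ ln(0.401098) = 0.228387.
d = 0.260607 + 0.228387 = 0.488994.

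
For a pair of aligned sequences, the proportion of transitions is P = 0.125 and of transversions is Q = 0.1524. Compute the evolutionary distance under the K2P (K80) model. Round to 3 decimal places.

0.348

Under the Kimura two-parameter model, d = −½ ln(1 − 2P − Q) − ¼ ln(1 − 2Q).
1 − 2P − Q = 0.5976, giving −½ ln(0.5976) = 0.257417.
1 − 2Q = 0.6952, giving −¼ ln(0.6952) = 0.090889.
d = 0.257417 + 0.090889 = 0.348306.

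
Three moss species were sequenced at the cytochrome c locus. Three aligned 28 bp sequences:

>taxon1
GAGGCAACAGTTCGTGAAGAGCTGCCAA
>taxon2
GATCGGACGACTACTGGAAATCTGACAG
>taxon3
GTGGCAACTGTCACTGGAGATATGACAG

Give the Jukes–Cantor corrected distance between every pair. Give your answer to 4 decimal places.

d(taxon1,taxon2) = 0.8240, d(taxon1,taxon3) = 0.4850, d(taxon2,taxon3) = 0.5565

taxon1–taxon2: 14/28 sites differ → p = 0.5, d = −0.75 ln(1 − 0.666667) = 0.823960 ≈ 0.8240.
taxon1–taxon3: 10/28 sites differ → p ≈ 0.357143, d = −0.75 ln(1 − 0.476191) = 0.484971 ≈ 0.4850.
taxon2–taxon3: 11/28 sites differ → p ≈ 0.392857, d = −0.75 ln(1 − 0.523809) = 0.556452 ≈ 0.5565.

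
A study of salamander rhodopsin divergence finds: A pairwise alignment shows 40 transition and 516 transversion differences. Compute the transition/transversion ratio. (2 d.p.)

R = 40/516 = 0.077519… ≈ 0.08 (to 2 d.p.).

0.08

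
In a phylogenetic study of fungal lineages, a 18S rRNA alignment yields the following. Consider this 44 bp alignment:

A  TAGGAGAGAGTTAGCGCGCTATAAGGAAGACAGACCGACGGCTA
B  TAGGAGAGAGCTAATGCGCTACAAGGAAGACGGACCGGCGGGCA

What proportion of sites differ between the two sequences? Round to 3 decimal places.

0.182

The sequences differ at 8 of 44 positions (sites 11, 14, 15, 22, 32, 38, 42, 43).
p = 8/44 = 0.181818… ≈ 0.182 (to 3 d.p.).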